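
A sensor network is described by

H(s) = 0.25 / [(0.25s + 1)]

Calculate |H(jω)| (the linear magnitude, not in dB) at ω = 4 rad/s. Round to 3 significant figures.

At ω = 4 rad/s:
pole (1 + j4·0.25) = 1 + j1 → |·| ≈ 1.4142, ∠ ≈ 45.00°
|H| = 0.25 · 1 / (1.4142) ≈ 0.17678

0.177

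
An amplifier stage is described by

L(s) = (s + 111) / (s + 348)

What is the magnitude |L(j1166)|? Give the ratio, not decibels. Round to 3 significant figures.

Substitute s = j1166:
Numerator: (j1166) + 111 = 111 + j1166
Denominator: (j1166) + 348 = 348 + j1166
|N| = √(111² + 1166²) ≈ 1171.3, ∠N ≈ 84.56°
|D| = √(348² + 1166²) ≈ 1216.8, ∠D ≈ 73.38°
|L| = 1171.3 / 1216.8 ≈ 0.96261

0.963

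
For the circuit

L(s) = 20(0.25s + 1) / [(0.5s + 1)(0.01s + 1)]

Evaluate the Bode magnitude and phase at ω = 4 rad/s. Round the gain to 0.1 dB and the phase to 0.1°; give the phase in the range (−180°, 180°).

22.0 dB, -20.7°

At ω = 4 rad/s:
zero (1 + j4·0.25) = 1 + j1 → |·| ≈ 1.4142, ∠ ≈ 45.00°
pole (1 + j4·0.5) = 1 + j2 → |·| ≈ 2.2361, ∠ ≈ 63.43°
pole (1 + j4·0.01) = 1 + j0.04 → |·| ≈ 1.0008, ∠ ≈ 2.29°
|L| = 20 · 1.4142 / (2.2361 · 1.0008) ≈ 12.639
Gain = 20 log₁₀(12.639) ≈ 22.03 dB
∠L = (45.00°) − (63.43° + 2.29°) = -20.72°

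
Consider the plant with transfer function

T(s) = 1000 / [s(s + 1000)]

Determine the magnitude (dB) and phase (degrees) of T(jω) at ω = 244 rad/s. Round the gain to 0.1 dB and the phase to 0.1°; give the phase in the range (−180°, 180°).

-48.0 dB, -103.7°

At s = jω = j244:
pole (s+1000): 1000 + j244 → |·| = √(1000²+244²) = √1059536 ≈ 1029.3, ∠ = arctan(244/1000) ≈ 13.71°
pole at origin: |s| = 244, ∠ = 90.00° (in denominator)
|T| = 1000 / 2.5115e+05 ≈ 0.0039817
Gain = 20 log₁₀(0.0039817) ≈ -48.00 dB
∠T = 0.00° − 103.71° = -103.71°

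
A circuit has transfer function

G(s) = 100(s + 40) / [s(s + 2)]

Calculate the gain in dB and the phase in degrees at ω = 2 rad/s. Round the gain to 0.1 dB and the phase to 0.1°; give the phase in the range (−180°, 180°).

57.0 dB, -132.1°

At s = jω = j2:
zero (s+40): 40 + j2 → |·| = √(40²+2²) = √1604 ≈ 40.05, ∠ = arctan(2/40) ≈ 2.86°
pole (s+2): 2 + j2 → |·| = √(2²+2²) = √8 ≈ 2.8284, ∠ = arctan(2/2) ≈ 45.00°
pole at origin: |s| = 2, ∠ = 90.00° (in denominator)
|G| = 100 · 40.05 / 5.6568 ≈ 708
Gain = 20 log₁₀(708) ≈ 57.00 dB
∠G = 2.86° − 135.00° = -132.14°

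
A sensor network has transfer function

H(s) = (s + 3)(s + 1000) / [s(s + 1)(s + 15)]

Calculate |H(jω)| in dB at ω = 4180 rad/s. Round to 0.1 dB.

-72.2 dB

At s = jω = j4180:
zero (s+3): 3 + j4180 → |·| = √(3²+4180²) = √17472409 ≈ 4180, ∠ = arctan(4180/3) ≈ 89.96°
zero (s+1000): 1000 + j4180 → |·| = √(1000²+4180²) = √18472400 ≈ 4298, ∠ = arctan(4180/1000) ≈ 76.55°
pole (s+1): 1 + j4180 → |·| = √(1²+4180²) = √17472401 ≈ 4180, ∠ = arctan(4180/1) ≈ 89.99°
pole (s+15): 15 + j4180 → |·| = √(15²+4180²) = √17472625 ≈ 4180, ∠ = arctan(4180/15) ≈ 89.79°
pole at origin: |s| = 4180, ∠ = 90.00° (in denominator)
|H| = 1 · 1.7966e+07 / 7.3035e+10 ≈ 0.00024599
Gain = 20 log₁₀(0.00024599) ≈ -72.18 dB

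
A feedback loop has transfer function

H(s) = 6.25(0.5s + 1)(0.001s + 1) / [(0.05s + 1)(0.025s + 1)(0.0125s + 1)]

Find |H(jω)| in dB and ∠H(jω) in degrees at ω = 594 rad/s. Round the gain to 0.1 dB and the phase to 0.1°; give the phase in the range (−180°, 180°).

At ω = 594 rad/s:
zero (1 + j594·0.5) = 1 + j297 → |·| ≈ 297, ∠ ≈ 89.81°
zero (1 + j594·0.001) = 1 + j0.594 → |·| ≈ 1.1631, ∠ ≈ 30.71°
pole (1 + j594·0.05) = 1 + j29.7 → |·| ≈ 29.717, ∠ ≈ 88.07°
pole (1 + j594·0.025) = 1 + j14.85 → |·| ≈ 14.884, ∠ ≈ 86.15°
pole (1 + j594·0.0125) = 1 + j7.425 → |·| ≈ 7.492, ∠ ≈ 82.33°
|H| = 6.25 · 297 · 1.1631 / (29.717 · 14.884 · 7.492) ≈ 0.65153
Gain = 20 log₁₀(0.65153) ≈ -3.72 dB
∠H = (89.81° + 30.71°) − (88.07° + 86.15° + 82.33°) = -136.03°

-3.7 dB, -136.0°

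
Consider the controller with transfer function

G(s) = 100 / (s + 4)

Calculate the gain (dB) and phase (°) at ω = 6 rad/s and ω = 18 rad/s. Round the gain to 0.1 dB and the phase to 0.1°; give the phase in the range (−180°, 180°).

ω = 6: 22.8 dB, -56.3°; ω = 18: 14.7 dB, -77.5°

Substitute s = j6:
Numerator: 100 = 100 + j0
Denominator: (j6) + 4 = 4 + j6
|N| = √(100² + 0²) ≈ 100, ∠N ≈ 0.00°
|D| = √(4² + 6²) ≈ 7.2111, ∠D ≈ 56.31°
|G| = 100 / 7.2111 ≈ 13.868
Gain = 20 log₁₀(13.868) ≈ 22.84 dB
∠G = 0.00° − 56.31° = -56.31°

Substitute s = j18:
Numerator: 100 = 100 + j0
Denominator: (j18) + 4 = 4 + j18
|N| = √(100² + 0²) ≈ 100, ∠N ≈ 0.00°
|D| = √(4² + 18²) ≈ 18.439, ∠D ≈ 77.47°
|G| = 100 / 18.439 ≈ 5.4233
Gain = 20 log₁₀(5.4233) ≈ 14.69 dB
∠G = 0.00° − 77.47° = -77.47°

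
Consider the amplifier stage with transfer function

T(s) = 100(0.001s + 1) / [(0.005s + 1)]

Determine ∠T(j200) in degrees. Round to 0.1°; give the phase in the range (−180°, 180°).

-33.7°

At ω = 200 rad/s:
zero (1 + j200·0.001) = 1 + j0.2 → |·| ≈ 1.0198, ∠ ≈ 11.31°
pole (1 + j200·0.005) = 1 + j1 → |·| ≈ 1.4142, ∠ ≈ 45.00°
∠T = (11.31°) − (45.00°) = -33.69°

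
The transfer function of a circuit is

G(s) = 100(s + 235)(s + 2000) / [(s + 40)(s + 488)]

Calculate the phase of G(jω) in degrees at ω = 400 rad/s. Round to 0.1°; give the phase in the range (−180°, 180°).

-52.8°

At s = jω = j400:
zero (s+235): 235 + j400 → |·| = √(235²+400²) = √215225 ≈ 463.92, ∠ = arctan(400/235) ≈ 59.57°
zero (s+2000): 2000 + j400 → |·| = √(2000²+400²) = √4160000 ≈ 2039.6, ∠ = arctan(400/2000) ≈ 11.31°
pole (s+40): 40 + j400 → |·| = √(40²+400²) = √161600 ≈ 402, ∠ = arctan(400/40) ≈ 84.29°
pole (s+488): 488 + j400 → |·| = √(488²+400²) = √398144 ≈ 630.99, ∠ = arctan(400/488) ≈ 39.34°
∠G = 70.88° − 123.63° = -52.75°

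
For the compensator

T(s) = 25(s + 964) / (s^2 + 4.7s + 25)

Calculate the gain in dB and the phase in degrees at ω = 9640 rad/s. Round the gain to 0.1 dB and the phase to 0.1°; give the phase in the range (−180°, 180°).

At s = jω = j9640:
zero (s+964): 964 + j9640 → |·| = √(964²+9640²) = √93858896 ≈ 9688.1, ∠ = arctan(9640/964) ≈ 84.29°
quadratic: (j9640)² + 4.7·j9640 + 25 = -92929575 + j45308 → |·| ≈ 9.293e+07, ∠ ≈ 179.97°
|T| = 25 · 9688.1 / 9.293e+07 ≈ 0.0026063
Gain = 20 log₁₀(0.0026063) ≈ -51.68 dB
∠T = 84.29° − 179.97° = -95.68°

-51.7 dB, -95.7°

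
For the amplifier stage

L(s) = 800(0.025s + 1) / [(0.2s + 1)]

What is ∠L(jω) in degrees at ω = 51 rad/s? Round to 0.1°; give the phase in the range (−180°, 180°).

At ω = 51 rad/s:
zero (1 + j51·0.025) = 1 + j1.275 → |·| ≈ 1.6204, ∠ ≈ 51.89°
pole (1 + j51·0.2) = 1 + j10.2 → |·| ≈ 10.249, ∠ ≈ 84.40°
∠L = (51.89°) − (84.40°) = -32.51°

-32.5°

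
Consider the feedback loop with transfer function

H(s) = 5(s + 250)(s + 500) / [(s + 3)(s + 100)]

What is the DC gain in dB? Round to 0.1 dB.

H(0) = 5·250·500 / (3·100) ≈ 2083.3
20 log₁₀(2083.3) ≈ 66.38 dB

66.4 dB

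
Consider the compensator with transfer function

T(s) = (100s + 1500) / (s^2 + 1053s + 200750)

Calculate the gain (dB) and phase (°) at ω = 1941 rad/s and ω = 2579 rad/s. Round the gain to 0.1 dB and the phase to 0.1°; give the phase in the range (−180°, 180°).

ω = 1941: -26.5 dB, -60.6°; ω = 2579: -28.7 dB, -67.5°

Substitute s = j1941:
Numerator: 100(j1941) + 1500 = 1500 + j194100
Denominator: (j1941)^2 + 1053(j1941) + 200750 = -3566731 + j2043873
|N| = √(1500² + 194100²) ≈ 1.9411e+05, ∠N ≈ 89.56°
|D| = √(3566731² + 2043873²) ≈ 4.1108e+06, ∠D ≈ 150.19°
|T| = 1.9411e+05 / 4.1108e+06 ≈ 0.04722
Gain = 20 log₁₀(0.04722) ≈ -26.52 dB
∠T = 89.56° − 150.19° = -60.63°

Substitute s = j2579:
Numerator: 100(j2579) + 1500 = 1500 + j257900
Denominator: (j2579)^2 + 1053(j2579) + 200750 = -6450491 + j2715687
|N| = √(1500² + 257900²) ≈ 2.579e+05, ∠N ≈ 89.67°
|D| = √(6450491² + 2715687²) ≈ 6.9988e+06, ∠D ≈ 157.17°
|T| = 2.579e+05 / 6.9988e+06 ≈ 0.036849
Gain = 20 log₁₀(0.036849) ≈ -28.67 dB
∠T = 89.67° − 157.17° = -67.50°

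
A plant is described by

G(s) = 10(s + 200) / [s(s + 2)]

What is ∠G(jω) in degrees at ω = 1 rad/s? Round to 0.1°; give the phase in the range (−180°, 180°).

At s = jω = j1:
zero (s+200): 200 + j1 → |·| = √(200²+1²) = √40001 ≈ 200, ∠ = arctan(1/200) ≈ 0.29°
pole (s+2): 2 + j1 → |·| = √(2²+1²) = √5 ≈ 2.2361, ∠ = arctan(1/2) ≈ 26.57°
pole at origin: |s| = 1, ∠ = 90.00° (in denominator)
∠G = 0.29° − 116.57° = -116.28°

-116.3°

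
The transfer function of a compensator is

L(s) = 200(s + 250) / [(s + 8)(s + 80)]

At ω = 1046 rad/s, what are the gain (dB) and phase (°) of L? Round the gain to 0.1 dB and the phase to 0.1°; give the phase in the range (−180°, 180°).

At s = jω = j1046:
zero (s+250): 250 + j1046 → |·| = √(250²+1046²) = √1156616 ≈ 1075.5, ∠ = arctan(1046/250) ≈ 76.56°
pole (s+8): 8 + j1046 → |·| = √(8²+1046²) = √1094180 ≈ 1046, ∠ = arctan(1046/8) ≈ 89.56°
pole (s+80): 80 + j1046 → |·| = √(80²+1046²) = √1100516 ≈ 1049.1, ∠ = arctan(1046/80) ≈ 85.63°
|L| = 200 · 1075.5 / 1.0974e+06 ≈ 0.19601
Gain = 20 log₁₀(0.19601) ≈ -14.15 dB
∠L = 76.56° − 175.19° = -98.63°

-14.2 dB, -98.6°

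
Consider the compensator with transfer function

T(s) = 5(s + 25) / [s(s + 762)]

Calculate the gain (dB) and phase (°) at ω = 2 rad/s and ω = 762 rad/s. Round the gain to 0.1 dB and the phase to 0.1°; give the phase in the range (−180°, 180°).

ω = 2: -21.7 dB, -85.6°; ω = 762: -46.7 dB, -46.9°

At s = jω = j2:
zero (s+25): 25 + j2 → |·| = √(25²+2²) = √629 ≈ 25.08, ∠ = arctan(2/25) ≈ 4.57°
pole (s+762): 762 + j2 → |·| = √(762²+2²) = √580648 ≈ 762, ∠ = arctan(2/762) ≈ 0.15°
pole at origin: |s| = 2, ∠ = 90.00° (in denominator)
|T| = 5 · 25.08 / 1524 ≈ 0.082283
Gain = 20 log₁₀(0.082283) ≈ -21.69 dB
∠T = 4.57° − 90.15° = -85.58°

At s = jω = j762:
zero (s+25): 25 + j762 → |·| = √(25²+762²) = √581269 ≈ 762.41, ∠ = arctan(762/25) ≈ 88.12°
pole (s+762): 762 + j762 → |·| = √(762²+762²) = √1161288 ≈ 1077.6, ∠ = arctan(762/762) ≈ 45.00°
pole at origin: |s| = 762, ∠ = 90.00° (in denominator)
|T| = 5 · 762.41 / 8.2113e+05 ≈ 0.0046424
Gain = 20 log₁₀(0.0046424) ≈ -46.67 dB
∠T = 88.12° − 135.00° = -46.88°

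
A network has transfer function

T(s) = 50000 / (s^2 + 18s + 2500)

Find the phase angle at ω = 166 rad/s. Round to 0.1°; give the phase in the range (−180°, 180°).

At s = jω = j166:
quadratic: (j166)² + 18·j166 + 2500 = -25056 + j2988 → |·| ≈ 25234, ∠ ≈ 173.20°
∠T = 0.00° − 173.20° = -173.20°

-173.2°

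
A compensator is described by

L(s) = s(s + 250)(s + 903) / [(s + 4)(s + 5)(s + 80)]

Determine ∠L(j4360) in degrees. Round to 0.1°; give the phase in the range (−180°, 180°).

-13.8°

At s = jω = j4360:
zero (s+250): 250 + j4360 → |·| = √(250²+4360²) = √19072100 ≈ 4367.2, ∠ = arctan(4360/250) ≈ 86.72°
zero (s+903): 903 + j4360 → |·| = √(903²+4360²) = √19825009 ≈ 4452.5, ∠ = arctan(4360/903) ≈ 78.30°
zero at origin: s = j4360 → |·| = 4360, ∠ = 90.00°
pole (s+4): 4 + j4360 → |·| = √(4²+4360²) = √19009616 ≈ 4360, ∠ = arctan(4360/4) ≈ 89.95°
pole (s+5): 5 + j4360 → |·| = √(5²+4360²) = √19009625 ≈ 4360, ∠ = arctan(4360/5) ≈ 89.93°
pole (s+80): 80 + j4360 → |·| = √(80²+4360²) = √19016000 ≈ 4360.7, ∠ = arctan(4360/80) ≈ 88.95°
∠L = 255.02° − 268.83° = -13.81°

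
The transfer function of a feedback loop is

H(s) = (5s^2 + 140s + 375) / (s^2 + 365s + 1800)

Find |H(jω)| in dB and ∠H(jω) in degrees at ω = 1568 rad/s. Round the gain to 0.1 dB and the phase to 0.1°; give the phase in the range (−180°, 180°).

13.8 dB, 12.1°

Substitute s = j1568:
Numerator: 5(j1568)^2 + 140(j1568) + 375 = -12292745 + j219520
Denominator: (j1568)^2 + 365(j1568) + 1800 = -2456824 + j572320
|N| = √(12292745² + 219520²) ≈ 1.2295e+07, ∠N ≈ 178.98°
|D| = √(2456824² + 572320²) ≈ 2.5226e+06, ∠D ≈ 166.89°
|H| = 1.2295e+07 / 2.5226e+06 ≈ 4.8739
Gain = 20 log₁₀(4.8739) ≈ 13.76 dB
∠H = 178.98° − 166.89° = 12.09°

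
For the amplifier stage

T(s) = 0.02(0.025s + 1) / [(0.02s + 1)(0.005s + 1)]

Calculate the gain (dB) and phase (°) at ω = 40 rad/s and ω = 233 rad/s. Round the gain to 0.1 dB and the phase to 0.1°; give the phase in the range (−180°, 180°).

At ω = 40 rad/s:
zero (1 + j40·0.025) = 1 + j1 → |·| ≈ 1.4142, ∠ ≈ 45.00°
pole (1 + j40·0.02) = 1 + j0.8 → |·| ≈ 1.2806, ∠ ≈ 38.66°
pole (1 + j40·0.005) = 1 + j0.2 → |·| ≈ 1.0198, ∠ ≈ 11.31°
|T| = 0.02 · 1.4142 / (1.2806 · 1.0198) ≈ 0.021658
Gain = 20 log₁₀(0.021658) ≈ -33.29 dB
∠T = (45.00°) − (38.66° + 11.31°) = -4.97°

At ω = 233 rad/s:
zero (1 + j233·0.025) = 1 + j5.825 → |·| ≈ 5.9102, ∠ ≈ 80.26°
pole (1 + j233·0.02) = 1 + j4.66 → |·| ≈ 4.7661, ∠ ≈ 77.89°
pole (1 + j233·0.005) = 1 + j1.165 → |·| ≈ 1.5353, ∠ ≈ 49.36°
|T| = 0.02 · 5.9102 / (4.7661 · 1.5353) ≈ 0.016154
Gain = 20 log₁₀(0.016154) ≈ -35.83 dB
∠T = (80.26°) − (77.89° + 49.36°) = -46.99°

ω = 40: -33.3 dB, -5.0°; ω = 233: -35.8 dB, -47.0°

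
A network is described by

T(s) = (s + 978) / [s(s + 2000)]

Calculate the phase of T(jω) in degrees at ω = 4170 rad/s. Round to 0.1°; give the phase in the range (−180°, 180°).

-77.6°

At s = jω = j4170:
zero (s+978): 978 + j4170 → |·| = √(978²+4170²) = √18345384 ≈ 4283.2, ∠ = arctan(4170/978) ≈ 76.80°
pole (s+2000): 2000 + j4170 → |·| = √(2000²+4170²) = √21388900 ≈ 4624.8, ∠ = arctan(4170/2000) ≈ 64.38°
pole at origin: |s| = 4170, ∠ = 90.00° (in denominator)
∠T = 76.80° − 154.38° = -77.58°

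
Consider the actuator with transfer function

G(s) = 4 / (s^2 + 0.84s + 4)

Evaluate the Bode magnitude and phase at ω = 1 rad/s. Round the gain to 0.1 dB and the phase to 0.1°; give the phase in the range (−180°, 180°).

2.2 dB, -15.6°

At s = jω = j1:
quadratic: (j1)² + 0.84·j1 + 4 = 3 + j0.84 → |·| ≈ 3.1154, ∠ ≈ 15.64°
|G| = 4 / 3.1154 ≈ 1.2839
Gain = 20 log₁₀(1.2839) ≈ 2.17 dB
∠G = 0.00° − 15.64° = -15.64°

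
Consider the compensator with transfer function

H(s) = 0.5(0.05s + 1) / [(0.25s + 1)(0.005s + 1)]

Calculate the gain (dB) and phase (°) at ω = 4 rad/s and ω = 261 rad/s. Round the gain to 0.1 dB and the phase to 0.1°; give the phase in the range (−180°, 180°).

ω = 4: -8.9 dB, -34.8°; ω = 261: -24.3 dB, -56.0°

At ω = 4 rad/s:
zero (1 + j4·0.05) = 1 + j0.2 → |·| ≈ 1.0198, ∠ ≈ 11.31°
pole (1 + j4·0.25) = 1 + j1 → |·| ≈ 1.4142, ∠ ≈ 45.00°
pole (1 + j4·0.005) = 1 + j0.02 → |·| ≈ 1.0002, ∠ ≈ 1.15°
|H| = 0.5 · 1.0198 / (1.4142 · 1.0002) ≈ 0.36049
Gain = 20 log₁₀(0.36049) ≈ -8.86 dB
∠H = (11.31°) − (45.00° + 1.15°) = -34.84°

At ω = 261 rad/s:
zero (1 + j261·0.05) = 1 + j13.05 → |·| ≈ 13.088, ∠ ≈ 85.62°
pole (1 + j261·0.25) = 1 + j65.25 → |·| ≈ 65.258, ∠ ≈ 89.12°
pole (1 + j261·0.005) = 1 + j1.305 → |·| ≈ 1.6441, ∠ ≈ 52.54°
|H| = 0.5 · 13.088 / (65.258 · 1.6441) ≈ 0.060993
Gain = 20 log₁₀(0.060993) ≈ -24.29 dB
∠H = (85.62°) − (89.12° + 52.54°) = -56.04°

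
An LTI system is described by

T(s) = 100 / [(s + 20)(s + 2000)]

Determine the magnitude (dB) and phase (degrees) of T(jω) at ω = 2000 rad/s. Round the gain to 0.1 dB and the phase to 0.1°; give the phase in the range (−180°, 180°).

At s = jω = j2000:
pole (s+20): 20 + j2000 → |·| = √(20²+2000²) = √4000400 ≈ 2000.1, ∠ = arctan(2000/20) ≈ 89.43°
pole (s+2000): 2000 + j2000 → |·| = √(2000²+2000²) = √8000000 ≈ 2828.4, ∠ = arctan(2000/2000) ≈ 45.00°
|T| = 100 / 5.6571e+06 ≈ 1.7677e-05
Gain = 20 log₁₀(1.7677e-05) ≈ -95.05 dB
∠T = 0.00° − 134.43° = -134.43°

-95.1 dB, -134.4°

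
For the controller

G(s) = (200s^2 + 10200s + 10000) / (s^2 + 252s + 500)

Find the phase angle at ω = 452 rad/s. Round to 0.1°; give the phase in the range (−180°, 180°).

22.8°

Substitute s = j452:
Numerator: 200(j452)^2 + 10200(j452) + 10000 = -40850800 + j4610400
Denominator: (j452)^2 + 252(j452) + 500 = -203804 + j113904
|N| = √(40850800² + 4610400²) ≈ 4.111e+07, ∠N ≈ 173.56°
|D| = √(203804² + 113904²) ≈ 2.3347e+05, ∠D ≈ 150.80°
∠G = 173.56° − 150.80° = 22.76°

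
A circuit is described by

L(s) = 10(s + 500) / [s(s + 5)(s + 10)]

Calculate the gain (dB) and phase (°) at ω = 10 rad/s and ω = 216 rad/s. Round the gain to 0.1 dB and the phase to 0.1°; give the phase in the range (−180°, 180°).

At s = jω = j10:
zero (s+500): 500 + j10 → |·| = √(500²+10²) = √250100 ≈ 500.1, ∠ = arctan(10/500) ≈ 1.15°
pole (s+5): 5 + j10 → |·| = √(5²+10²) = √125 ≈ 11.18, ∠ = arctan(10/5) ≈ 63.43°
pole (s+10): 10 + j10 → |·| = √(10²+10²) = √200 ≈ 14.142, ∠ = arctan(10/10) ≈ 45.00°
pole at origin: |s| = 10, ∠ = 90.00° (in denominator)
|L| = 10 · 500.1 / 1581.1 ≈ 3.163
Gain = 20 log₁₀(3.163) ≈ 10.00 dB
∠L = 1.15° − 198.43° = -197.28° ≡ 162.72° (principal value)

At s = jω = j216:
zero (s+500): 500 + j216 → |·| = √(500²+216²) = √296656 ≈ 544.66, ∠ = arctan(216/500) ≈ 23.36°
pole (s+5): 5 + j216 → |·| = √(5²+216²) = √46681 ≈ 216.06, ∠ = arctan(216/5) ≈ 88.67°
pole (s+10): 10 + j216 → |·| = √(10²+216²) = √46756 ≈ 216.23, ∠ = arctan(216/10) ≈ 87.35°
pole at origin: |s| = 216, ∠ = 90.00° (in denominator)
|L| = 10 · 544.66 / 1.0091e+07 ≈ 0.00053975
Gain = 20 log₁₀(0.00053975) ≈ -65.36 dB
∠L = 23.36° − 266.02° = -242.66° ≡ 117.34° (principal value)

ω = 10: 10.0 dB, 162.7°; ω = 216: -65.4 dB, 117.3°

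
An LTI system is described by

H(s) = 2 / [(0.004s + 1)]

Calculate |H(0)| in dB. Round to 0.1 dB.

6.0 dB

H(0) = 2 · 1 / 1 = 2
20 log₁₀(2) ≈ 6.02 dB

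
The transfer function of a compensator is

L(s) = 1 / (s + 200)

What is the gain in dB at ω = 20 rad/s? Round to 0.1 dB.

At s = jω = j20:
pole (s+200): 200 + j20 → |·| = √(200²+20²) = √40400 ≈ 201, ∠ = arctan(20/200) ≈ 5.71°
|L| = 1 / 201 ≈ 0.0049751
Gain = 20 log₁₀(0.0049751) ≈ -46.06 dB

-46.1 dB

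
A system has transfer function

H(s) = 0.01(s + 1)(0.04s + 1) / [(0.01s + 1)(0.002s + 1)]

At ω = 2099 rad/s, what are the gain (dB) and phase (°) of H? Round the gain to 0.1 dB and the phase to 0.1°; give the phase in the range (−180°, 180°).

At ω = 2099 rad/s:
zero (1 + j2099·1) = 1 + j2099 → |·| ≈ 2099, ∠ ≈ 89.97°
zero (1 + j2099·0.04) = 1 + j83.96 → |·| ≈ 83.966, ∠ ≈ 89.32°
pole (1 + j2099·0.01) = 1 + j20.99 → |·| ≈ 21.014, ∠ ≈ 87.27°
pole (1 + j2099·0.002) = 1 + j4.198 → |·| ≈ 4.3155, ∠ ≈ 76.60°
|H| = 0.01 · 2099 · 83.966 / (21.014 · 4.3155) ≈ 19.435
Gain = 20 log₁₀(19.435) ≈ 25.77 dB
∠H = (89.97° + 89.32°) − (87.27° + 76.60°) = 15.42°

25.8 dB, 15.4°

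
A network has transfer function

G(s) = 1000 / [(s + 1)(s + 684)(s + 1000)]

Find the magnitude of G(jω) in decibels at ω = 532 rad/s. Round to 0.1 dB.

At s = jω = j532:
pole (s+1): 1 + j532 → |·| = √(1²+532²) = √283025 ≈ 532, ∠ = arctan(532/1) ≈ 89.89°
pole (s+684): 684 + j532 → |·| = √(684²+532²) = √750880 ≈ 866.53, ∠ = arctan(532/684) ≈ 37.87°
pole (s+1000): 1000 + j532 → |·| = √(1000²+532²) = √1283024 ≈ 1132.7, ∠ = arctan(532/1000) ≈ 28.01°
|G| = 1000 / 5.2217e+08 ≈ 1.9151e-06
Gain = 20 log₁₀(1.9151e-06) ≈ -114.36 dB

-114.4 dB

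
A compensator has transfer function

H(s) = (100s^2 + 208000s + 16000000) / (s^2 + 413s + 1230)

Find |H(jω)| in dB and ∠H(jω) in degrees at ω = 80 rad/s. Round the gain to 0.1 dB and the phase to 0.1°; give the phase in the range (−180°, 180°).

56.6 dB, -51.6°

Substitute s = j80:
Numerator: 100(j80)^2 + 208000(j80) + 16000000 = 15360000 + j16640000
Denominator: (j80)^2 + 413(j80) + 1230 = -5170 + j33040
|N| = √(15360000² + 16640000²) ≈ 2.2646e+07, ∠N ≈ 47.29°
|D| = √(5170² + 33040²) ≈ 33442, ∠D ≈ 98.89°
|H| = 2.2646e+07 / 33442 ≈ 677.17
Gain = 20 log₁₀(677.17) ≈ 56.61 dB
∠H = 47.29° − 98.89° = -51.60°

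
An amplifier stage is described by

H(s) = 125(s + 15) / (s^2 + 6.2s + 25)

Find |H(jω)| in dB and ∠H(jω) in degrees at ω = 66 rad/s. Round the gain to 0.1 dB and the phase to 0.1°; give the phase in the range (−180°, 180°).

At s = jω = j66:
zero (s+15): 15 + j66 → |·| = √(15²+66²) = √4581 ≈ 67.683, ∠ = arctan(66/15) ≈ 77.20°
quadratic: (j66)² + 6.2·j66 + 25 = -4331 + j409.2 → |·| ≈ 4350.3, ∠ ≈ 174.60°
|H| = 125 · 67.683 / 4350.3 ≈ 1.9448
Gain = 20 log₁₀(1.9448) ≈ 5.78 dB
∠H = 77.20° − 174.60° = -97.40°

5.8 dB, -97.4°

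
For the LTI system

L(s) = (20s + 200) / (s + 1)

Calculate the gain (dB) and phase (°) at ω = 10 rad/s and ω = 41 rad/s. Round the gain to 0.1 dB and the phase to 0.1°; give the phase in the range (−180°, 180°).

Substitute s = j10:
Numerator: 20(j10) + 200 = 200 + j200
Denominator: (j10) + 1 = 1 + j10
|N| = √(200² + 200²) ≈ 282.84, ∠N ≈ 45.00°
|D| = √(1² + 10²) ≈ 10.05, ∠D ≈ 84.29°
|L| = 282.84 / 10.05 ≈ 28.143
Gain = 20 log₁₀(28.143) ≈ 28.99 dB
∠L = 45.00° − 84.29° = -39.29°

Substitute s = j41:
Numerator: 20(j41) + 200 = 200 + j820
Denominator: (j41) + 1 = 1 + j41
|N| = √(200² + 820²) ≈ 844.04, ∠N ≈ 76.29°
|D| = √(1² + 41²) ≈ 41.012, ∠D ≈ 88.60°
|L| = 844.04 / 41.012 ≈ 20.58
Gain = 20 log₁₀(20.58) ≈ 26.27 dB
∠L = 76.29° − 88.60° = -12.31°

ω = 10: 29.0 dB, -39.3°; ω = 41: 26.3 dB, -12.3°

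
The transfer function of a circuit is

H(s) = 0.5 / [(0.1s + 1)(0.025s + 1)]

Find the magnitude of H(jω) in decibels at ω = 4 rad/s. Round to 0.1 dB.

-6.7 dB

At ω = 4 rad/s:
pole (1 + j4·0.1) = 1 + j0.4 → |·| ≈ 1.077, ∠ ≈ 21.80°
pole (1 + j4·0.025) = 1 + j0.1 → |·| ≈ 1.005, ∠ ≈ 5.71°
|H| = 0.5 · 1 / (1.077 · 1.005) ≈ 0.46194
Gain = 20 log₁₀(0.46194) ≈ -6.71 dB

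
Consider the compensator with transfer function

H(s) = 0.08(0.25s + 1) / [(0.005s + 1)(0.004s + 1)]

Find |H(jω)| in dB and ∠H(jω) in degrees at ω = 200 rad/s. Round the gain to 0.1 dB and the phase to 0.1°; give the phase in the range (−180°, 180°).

6.9 dB, 5.2°

At ω = 200 rad/s:
zero (1 + j200·0.25) = 1 + j50 → |·| ≈ 50.01, ∠ ≈ 88.85°
pole (1 + j200·0.005) = 1 + j1 → |·| ≈ 1.4142, ∠ ≈ 45.00°
pole (1 + j200·0.004) = 1 + j0.8 → |·| ≈ 1.2806, ∠ ≈ 38.66°
|H| = 0.08 · 50.01 / (1.4142 · 1.2806) ≈ 2.2091
Gain = 20 log₁₀(2.2091) ≈ 6.88 dB
∠H = (88.85°) − (45.00° + 38.66°) = 5.19°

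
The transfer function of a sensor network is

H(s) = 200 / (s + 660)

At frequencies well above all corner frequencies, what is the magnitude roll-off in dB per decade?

Each pole contributes −20 dB/decade at high frequency; each zero contributes +20 dB/decade.
Net: 0 zero(s) − 1 pole(s) → -20 dB/decade.

-20 dB/decade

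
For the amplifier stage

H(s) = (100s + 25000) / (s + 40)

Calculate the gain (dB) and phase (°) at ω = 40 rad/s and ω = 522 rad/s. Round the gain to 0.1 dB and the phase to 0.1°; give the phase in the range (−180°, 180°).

ω = 40: 53.0 dB, -35.9°; ω = 522: 40.9 dB, -21.2°

Substitute s = j40:
Numerator: 100(j40) + 25000 = 25000 + j4000
Denominator: (j40) + 40 = 40 + j40
|N| = √(25000² + 4000²) ≈ 25318, ∠N ≈ 9.09°
|D| = √(40² + 40²) ≈ 56.569, ∠D ≈ 45.00°
|H| = 25318 / 56.569 ≈ 447.56
Gain = 20 log₁₀(447.56) ≈ 53.02 dB
∠H = 9.09° − 45.00° = -35.91°

Substitute s = j522:
Numerator: 100(j522) + 25000 = 25000 + j52200
Denominator: (j522) + 40 = 40 + j522
|N| = √(25000² + 52200²) ≈ 57878, ∠N ≈ 64.41°
|D| = √(40² + 522²) ≈ 523.53, ∠D ≈ 85.62°
|H| = 57878 / 523.53 ≈ 110.55
Gain = 20 log₁₀(110.55) ≈ 40.87 dB
∠H = 64.41° − 85.62° = -21.21°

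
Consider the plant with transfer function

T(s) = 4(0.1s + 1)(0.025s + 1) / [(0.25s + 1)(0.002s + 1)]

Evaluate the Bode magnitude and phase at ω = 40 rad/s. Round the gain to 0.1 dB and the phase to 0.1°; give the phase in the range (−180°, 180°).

At ω = 40 rad/s:
zero (1 + j40·0.1) = 1 + j4 → |·| ≈ 4.1231, ∠ ≈ 75.96°
zero (1 + j40·0.025) = 1 + j1 → |·| ≈ 1.4142, ∠ ≈ 45.00°
pole (1 + j40·0.25) = 1 + j10 → |·| ≈ 10.05, ∠ ≈ 84.29°
pole (1 + j40·0.002) = 1 + j0.08 → |·| ≈ 1.0032, ∠ ≈ 4.57°
|T| = 4 · 4.1231 · 1.4142 / (10.05 · 1.0032) ≈ 2.3133
Gain = 20 log₁₀(2.3133) ≈ 7.28 dB
∠T = (75.96° + 45.00°) − (84.29° + 4.57°) = 32.10°

7.3 dB, 32.1°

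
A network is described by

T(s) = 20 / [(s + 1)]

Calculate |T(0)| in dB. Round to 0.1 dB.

26.0 dB

T(0) = 20 · 1 / 1 = 20
20 log₁₀(20) ≈ 26.02 dB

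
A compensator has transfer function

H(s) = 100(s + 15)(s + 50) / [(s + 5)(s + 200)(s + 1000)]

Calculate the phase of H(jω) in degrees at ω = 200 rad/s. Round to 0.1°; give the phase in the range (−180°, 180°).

16.8°

At s = jω = j200:
zero (s+15): 15 + j200 → |·| = √(15²+200²) = √40225 ≈ 200.56, ∠ = arctan(200/15) ≈ 85.71°
zero (s+50): 50 + j200 → |·| = √(50²+200²) = √42500 ≈ 206.16, ∠ = arctan(200/50) ≈ 75.96°
pole (s+5): 5 + j200 → |·| = √(5²+200²) = √40025 ≈ 200.06, ∠ = arctan(200/5) ≈ 88.57°
pole (s+200): 200 + j200 → |·| = √(200²+200²) = √80000 ≈ 282.84, ∠ = arctan(200/200) ≈ 45.00°
pole (s+1000): 1000 + j200 → |·| = √(1000²+200²) = √1040000 ≈ 1019.8, ∠ = arctan(200/1000) ≈ 11.31°
∠H = 161.67° − 144.88° = 16.79°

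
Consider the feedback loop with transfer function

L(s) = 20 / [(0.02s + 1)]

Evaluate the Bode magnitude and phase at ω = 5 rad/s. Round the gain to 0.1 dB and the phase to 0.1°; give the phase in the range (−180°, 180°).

26.0 dB, -5.7°

At ω = 5 rad/s:
pole (1 + j5·0.02) = 1 + j0.1 → |·| ≈ 1.005, ∠ ≈ 5.71°
|L| = 20 · 1 / (1.005) ≈ 19.9
Gain = 20 log₁₀(19.9) ≈ 25.98 dB
∠L = (0°) − (5.71°) = -5.71°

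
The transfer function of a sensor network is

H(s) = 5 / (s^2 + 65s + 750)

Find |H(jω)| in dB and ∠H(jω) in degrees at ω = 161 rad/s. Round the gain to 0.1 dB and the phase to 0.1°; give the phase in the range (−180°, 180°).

-74.7 dB, -157.4°

Substitute s = j161:
Numerator: 5 = 5 + j0
Denominator: (j161)^2 + 65(j161) + 750 = -25171 + j10465
|N| = √(5² + 0²) ≈ 5, ∠N ≈ 0.00°
|D| = √(25171² + 10465²) ≈ 27260, ∠D ≈ 157.42°
|H| = 5 / 27260 ≈ 0.00018342
Gain = 20 log₁₀(0.00018342) ≈ -74.73 dB
∠H = 0.00° − 157.42° = -157.42°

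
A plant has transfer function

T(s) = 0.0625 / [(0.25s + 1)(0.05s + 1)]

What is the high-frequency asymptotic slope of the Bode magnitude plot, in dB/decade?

Each pole contributes −20 dB/decade at high frequency; each zero contributes +20 dB/decade.
Net: 0 zero(s) − 2 pole(s) → -40 dB/decade.

-40 dB/decade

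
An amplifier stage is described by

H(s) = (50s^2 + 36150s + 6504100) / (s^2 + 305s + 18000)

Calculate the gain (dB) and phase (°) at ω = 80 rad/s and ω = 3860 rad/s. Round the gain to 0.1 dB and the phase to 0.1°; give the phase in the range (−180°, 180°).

Substitute s = j80:
Numerator: 50(j80)^2 + 36150(j80) + 6504100 = 6184100 + j2892000
Denominator: (j80)^2 + 305(j80) + 18000 = 11600 + j24400
|N| = √(6184100² + 2892000²) ≈ 6.8269e+06, ∠N ≈ 25.06°
|D| = √(11600² + 24400²) ≈ 27017, ∠D ≈ 64.57°
|H| = 6.8269e+06 / 27017 ≈ 252.69
Gain = 20 log₁₀(252.69) ≈ 48.05 dB
∠H = 25.06° − 64.57° = -39.51°

Substitute s = j3860:
Numerator: 50(j3860)^2 + 36150(j3860) + 6504100 = -738475900 + j139539000
Denominator: (j3860)^2 + 305(j3860) + 18000 = -14881600 + j1177300
|N| = √(738475900² + 139539000²) ≈ 7.5154e+08, ∠N ≈ 169.30°
|D| = √(14881600² + 1177300²) ≈ 1.4928e+07, ∠D ≈ 175.48°
|H| = 7.5154e+08 / 1.4928e+07 ≈ 50.344
Gain = 20 log₁₀(50.344) ≈ 34.04 dB
∠H = 169.30° − 175.48° = -6.18°

ω = 80: 48.1 dB, -39.5°; ω = 3860: 34.0 dB, -6.2°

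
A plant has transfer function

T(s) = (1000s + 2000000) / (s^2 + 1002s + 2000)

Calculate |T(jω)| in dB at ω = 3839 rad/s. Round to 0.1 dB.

-10.9 dB

Substitute s = j3839:
Numerator: 1000(j3839) + 2000000 = 2000000 + j3839000
Denominator: (j3839)^2 + 1002(j3839) + 2000 = -14735921 + j3846678
|N| = √(2000000² + 3839000²) ≈ 4.3287e+06, ∠N ≈ 62.48°
|D| = √(14735921² + 3846678²) ≈ 1.523e+07, ∠D ≈ 165.37°
|T| = 4.3287e+06 / 1.523e+07 ≈ 0.28422
Gain = 20 log₁₀(0.28422) ≈ -10.93 dB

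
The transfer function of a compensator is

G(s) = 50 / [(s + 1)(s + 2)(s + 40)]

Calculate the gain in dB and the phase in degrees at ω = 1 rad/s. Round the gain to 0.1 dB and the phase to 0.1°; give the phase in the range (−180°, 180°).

At s = jω = j1:
pole (s+1): 1 + j1 → |·| = √(1²+1²) = √2 ≈ 1.4142, ∠ = arctan(1/1) ≈ 45.00°
pole (s+2): 2 + j1 → |·| = √(2²+1²) = √5 ≈ 2.2361, ∠ = arctan(1/2) ≈ 26.57°
pole (s+40): 40 + j1 → |·| = √(40²+1²) = √1601 ≈ 40.012, ∠ = arctan(1/40) ≈ 1.43°
|G| = 50 / 126.53 ≈ 0.39516
Gain = 20 log₁₀(0.39516) ≈ -8.06 dB
∠G = 0.00° − 73.00° = -73.00°

-8.1 dB, -73.0°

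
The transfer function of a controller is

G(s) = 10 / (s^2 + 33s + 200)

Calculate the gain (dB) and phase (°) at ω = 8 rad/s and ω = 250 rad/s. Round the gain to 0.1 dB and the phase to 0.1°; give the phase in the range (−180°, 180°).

Substitute s = j8:
Numerator: 10 = 10 + j0
Denominator: (j8)^2 + 33(j8) + 200 = 136 + j264
|N| = √(10² + 0²) ≈ 10, ∠N ≈ 0.00°
|D| = √(136² + 264²) ≈ 296.97, ∠D ≈ 62.74°
|G| = 10 / 296.97 ≈ 0.033673
Gain = 20 log₁₀(0.033673) ≈ -29.45 dB
∠G = 0.00° − 62.74° = -62.74°

Substitute s = j250:
Numerator: 10 = 10 + j0
Denominator: (j250)^2 + 33(j250) + 200 = -62300 + j8250
|N| = √(10² + 0²) ≈ 10, ∠N ≈ 0.00°
|D| = √(62300² + 8250²) ≈ 62844, ∠D ≈ 172.46°
|G| = 10 / 62844 ≈ 0.00015912
Gain = 20 log₁₀(0.00015912) ≈ -75.97 dB
∠G = 0.00° − 172.46° = -172.46°

ω = 8: -29.5 dB, -62.7°; ω = 250: -76.0 dB, -172.5°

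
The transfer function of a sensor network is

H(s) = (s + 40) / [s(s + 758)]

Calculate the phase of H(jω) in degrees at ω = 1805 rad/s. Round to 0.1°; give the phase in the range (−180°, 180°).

-68.5°

At s = jω = j1805:
zero (s+40): 40 + j1805 → |·| = √(40²+1805²) = √3259625 ≈ 1805.4, ∠ = arctan(1805/40) ≈ 88.73°
pole (s+758): 758 + j1805 → |·| = √(758²+1805²) = √3832589 ≈ 1957.7, ∠ = arctan(1805/758) ≈ 67.22°
pole at origin: |s| = 1805, ∠ = 90.00° (in denominator)
∠H = 88.73° − 157.22° = -68.49°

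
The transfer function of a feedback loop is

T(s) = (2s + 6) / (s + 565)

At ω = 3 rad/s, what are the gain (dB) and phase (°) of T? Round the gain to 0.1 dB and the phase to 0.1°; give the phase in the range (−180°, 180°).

-36.5 dB, 44.7°

Substitute s = j3:
Numerator: 2(j3) + 6 = 6 + j6
Denominator: (j3) + 565 = 565 + j3
|N| = √(6² + 6²) ≈ 8.4853, ∠N ≈ 45.00°
|D| = √(565² + 3²) ≈ 565.01, ∠D ≈ 0.30°
|T| = 8.4853 / 565.01 ≈ 0.015018
Gain = 20 log₁₀(0.015018) ≈ -36.47 dB
∠T = 45.00° − 0.30° = 44.70°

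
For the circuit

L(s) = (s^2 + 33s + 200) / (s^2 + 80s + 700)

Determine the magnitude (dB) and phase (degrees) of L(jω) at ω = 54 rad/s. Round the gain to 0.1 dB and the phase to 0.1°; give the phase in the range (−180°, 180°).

-3.5 dB, 29.6°

Substitute s = j54:
Numerator: (j54)^2 + 33(j54) + 200 = -2716 + j1782
Denominator: (j54)^2 + 80(j54) + 700 = -2216 + j4320
|N| = √(2716² + 1782²) ≈ 3248.4, ∠N ≈ 146.73°
|D| = √(2216² + 4320²) ≈ 4855.2, ∠D ≈ 117.16°
|L| = 3248.4 / 4855.2 ≈ 0.66906
Gain = 20 log₁₀(0.66906) ≈ -3.49 dB
∠L = 146.73° − 117.16° = 29.57°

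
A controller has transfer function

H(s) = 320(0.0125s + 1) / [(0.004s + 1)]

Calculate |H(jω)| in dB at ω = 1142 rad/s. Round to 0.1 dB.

59.8 dB

At ω = 1142 rad/s:
zero (1 + j1142·0.0125) = 1 + j14.275 → |·| ≈ 14.31, ∠ ≈ 85.99°
pole (1 + j1142·0.004) = 1 + j4.568 → |·| ≈ 4.6762, ∠ ≈ 77.65°
|H| = 320 · 14.31 / (4.6762) ≈ 979.26
Gain = 20 log₁₀(979.26) ≈ 59.82 dB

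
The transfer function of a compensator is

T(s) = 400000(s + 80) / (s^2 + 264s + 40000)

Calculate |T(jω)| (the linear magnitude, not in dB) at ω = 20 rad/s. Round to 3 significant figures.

826

At s = jω = j20:
zero (s+80): 80 + j20 → |·| = √(80²+20²) = √6800 ≈ 82.462, ∠ = arctan(20/80) ≈ 14.04°
quadratic: (j20)² + 264·j20 + 40000 = 39600 + j5280 → |·| ≈ 39950, ∠ ≈ 7.59°
|T| = 400000 · 82.462 / 39950 ≈ 825.65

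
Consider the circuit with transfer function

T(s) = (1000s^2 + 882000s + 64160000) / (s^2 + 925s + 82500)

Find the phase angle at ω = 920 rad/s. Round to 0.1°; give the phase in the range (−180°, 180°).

Substitute s = j920:
Numerator: 1000(j920)^2 + 882000(j920) + 64160000 = -782240000 + j811440000
Denominator: (j920)^2 + 925(j920) + 82500 = -763900 + j851000
|N| = √(782240000² + 811440000²) ≈ 1.1271e+09, ∠N ≈ 133.95°
|D| = √(763900² + 851000²) ≈ 1.1436e+06, ∠D ≈ 131.91°
∠T = 133.95° − 131.91° = 2.04°

2.0°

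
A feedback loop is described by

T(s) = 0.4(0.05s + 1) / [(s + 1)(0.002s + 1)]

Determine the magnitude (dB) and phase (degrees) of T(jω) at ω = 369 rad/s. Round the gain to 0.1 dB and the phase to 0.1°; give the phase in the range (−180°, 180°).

-35.9 dB, -39.4°

At ω = 369 rad/s:
zero (1 + j369·0.05) = 1 + j18.45 → |·| ≈ 18.477, ∠ ≈ 86.90°
pole (1 + j369·1) = 1 + j369 → |·| ≈ 369, ∠ ≈ 89.84°
pole (1 + j369·0.002) = 1 + j0.738 → |·| ≈ 1.2428, ∠ ≈ 36.43°
|T| = 0.4 · 18.477 / (369 · 1.2428) ≈ 0.016116
Gain = 20 log₁₀(0.016116) ≈ -35.85 dB
∠T = (86.90°) − (89.84° + 36.43°) = -39.37°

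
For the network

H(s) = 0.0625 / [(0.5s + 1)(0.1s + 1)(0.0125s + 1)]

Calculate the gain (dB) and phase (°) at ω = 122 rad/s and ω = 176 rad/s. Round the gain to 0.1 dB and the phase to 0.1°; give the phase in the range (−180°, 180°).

ω = 122: -86.8 dB, 128.9°; ω = 176: -95.6 dB, 118.3°

At ω = 122 rad/s:
pole (1 + j122·0.5) = 1 + j61 → |·| ≈ 61.008, ∠ ≈ 89.06°
pole (1 + j122·0.1) = 1 + j12.2 → |·| ≈ 12.241, ∠ ≈ 85.31°
pole (1 + j122·0.0125) = 1 + j1.525 → |·| ≈ 1.8236, ∠ ≈ 56.75°
|H| = 0.0625 · 1 / (61.008 · 12.241 · 1.8236) ≈ 4.5893e-05
Gain = 20 log₁₀(4.5893e-05) ≈ -86.77 dB
∠H = (0°) − (89.06° + 85.31° + 56.75°) = -231.12° ≡ 128.88° (principal value)

At ω = 176 rad/s:
pole (1 + j176·0.5) = 1 + j88 → |·| ≈ 88.006, ∠ ≈ 89.35°
pole (1 + j176·0.1) = 1 + j17.6 → |·| ≈ 17.628, ∠ ≈ 86.75°
pole (1 + j176·0.0125) = 1 + j2.2 → |·| ≈ 2.4166, ∠ ≈ 65.56°
|H| = 0.0625 · 1 / (88.006 · 17.628 · 2.4166) ≈ 1.6671e-05
Gain = 20 log₁₀(1.6671e-05) ≈ -95.56 dB
∠H = (0°) − (89.35° + 86.75° + 65.56°) = -241.66° ≡ 118.34° (principal value)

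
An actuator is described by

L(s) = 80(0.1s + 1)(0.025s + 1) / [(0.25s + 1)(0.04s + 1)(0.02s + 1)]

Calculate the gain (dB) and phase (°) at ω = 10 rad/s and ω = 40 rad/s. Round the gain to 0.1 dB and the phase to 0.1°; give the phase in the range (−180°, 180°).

At ω = 10 rad/s:
zero (1 + j10·0.1) = 1 + j1 → |·| ≈ 1.4142, ∠ ≈ 45.00°
zero (1 + j10·0.025) = 1 + j0.25 → |·| ≈ 1.0308, ∠ ≈ 14.04°
pole (1 + j10·0.25) = 1 + j2.5 → |·| ≈ 2.6926, ∠ ≈ 68.20°
pole (1 + j10·0.04) = 1 + j0.4 → |·| ≈ 1.077, ∠ ≈ 21.80°
pole (1 + j10·0.02) = 1 + j0.2 → |·| ≈ 1.0198, ∠ ≈ 11.31°
|L| = 80 · 1.4142 · 1.0308 / (2.6926 · 1.077 · 1.0198) ≈ 39.434
Gain = 20 log₁₀(39.434) ≈ 31.92 dB
∠L = (45.00° + 14.04°) − (68.20° + 21.80° + 11.31°) = -42.27°

At ω = 40 rad/s:
zero (1 + j40·0.1) = 1 + j4 → |·| ≈ 4.1231, ∠ ≈ 75.96°
zero (1 + j40·0.025) = 1 + j1 → |·| ≈ 1.4142, ∠ ≈ 45.00°
pole (1 + j40·0.25) = 1 + j10 → |·| ≈ 10.05, ∠ ≈ 84.29°
pole (1 + j40·0.04) = 1 + j1.6 → |·| ≈ 1.8868, ∠ ≈ 57.99°
pole (1 + j40·0.02) = 1 + j0.8 → |·| ≈ 1.2806, ∠ ≈ 38.66°
|L| = 80 · 4.1231 · 1.4142 / (10.05 · 1.8868 · 1.2806) ≈ 19.21
Gain = 20 log₁₀(19.21) ≈ 25.67 dB
∠L = (75.96° + 45.00°) − (84.29° + 57.99° + 38.66°) = -59.98°

ω = 10: 31.9 dB, -42.3°; ω = 40: 25.7 dB, -60.0°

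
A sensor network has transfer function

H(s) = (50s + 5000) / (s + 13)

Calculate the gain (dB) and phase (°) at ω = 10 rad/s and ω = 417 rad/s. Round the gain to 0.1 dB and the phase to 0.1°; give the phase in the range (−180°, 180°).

Substitute s = j10:
Numerator: 50(j10) + 5000 = 5000 + j500
Denominator: (j10) + 13 = 13 + j10
|N| = √(5000² + 500²) ≈ 5024.9, ∠N ≈ 5.71°
|D| = √(13² + 10²) ≈ 16.401, ∠D ≈ 37.57°
|H| = 5024.9 / 16.401 ≈ 306.38
Gain = 20 log₁₀(306.38) ≈ 49.73 dB
∠H = 5.71° − 37.57° = -31.86°

Substitute s = j417:
Numerator: 50(j417) + 5000 = 5000 + j20850
Denominator: (j417) + 13 = 13 + j417
|N| = √(5000² + 20850²) ≈ 21441, ∠N ≈ 76.51°
|D| = √(13² + 417²) ≈ 417.2, ∠D ≈ 88.21°
|H| = 21441 / 417.2 ≈ 51.393
Gain = 20 log₁₀(51.393) ≈ 34.22 dB
∠H = 76.51° − 88.21° = -11.70°

ω = 10: 49.7 dB, -31.9°; ω = 417: 34.2 dB, -11.7°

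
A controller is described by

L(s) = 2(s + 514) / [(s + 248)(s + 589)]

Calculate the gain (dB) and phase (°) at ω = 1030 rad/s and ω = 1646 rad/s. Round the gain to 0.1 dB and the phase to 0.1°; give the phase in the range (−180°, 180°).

ω = 1030: -54.7 dB, -73.2°; ω = 1646: -58.5 dB, -79.1°

At s = jω = j1030:
zero (s+514): 514 + j1030 → |·| = √(514²+1030²) = √1325096 ≈ 1151.1, ∠ = arctan(1030/514) ≈ 63.48°
pole (s+248): 248 + j1030 → |·| = √(248²+1030²) = √1122404 ≈ 1059.4, ∠ = arctan(1030/248) ≈ 76.46°
pole (s+589): 589 + j1030 → |·| = √(589²+1030²) = √1407821 ≈ 1186.5, ∠ = arctan(1030/589) ≈ 60.24°
|L| = 2 · 1151.1 / 1.257e+06 ≈ 0.0018315
Gain = 20 log₁₀(0.0018315) ≈ -54.74 dB
∠L = 63.48° − 136.70° = -73.22°

At s = jω = j1646:
zero (s+514): 514 + j1646 → |·| = √(514²+1646²) = √2973512 ≈ 1724.4, ∠ = arctan(1646/514) ≈ 72.66°
pole (s+248): 248 + j1646 → |·| = √(248²+1646²) = √2770820 ≈ 1664.6, ∠ = arctan(1646/248) ≈ 81.43°
pole (s+589): 589 + j1646 → |·| = √(589²+1646²) = √3056237 ≈ 1748.2, ∠ = arctan(1646/589) ≈ 70.31°
|L| = 2 · 1724.4 / 2.9101e+06 ≈ 0.0011851
Gain = 20 log₁₀(0.0011851) ≈ -58.52 dB
∠L = 72.66° − 151.74° = -79.08°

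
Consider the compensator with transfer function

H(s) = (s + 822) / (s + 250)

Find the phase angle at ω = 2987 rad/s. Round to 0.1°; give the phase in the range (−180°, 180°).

-10.6°

At s = jω = j2987:
zero (s+822): 822 + j2987 → |·| = √(822²+2987²) = √9597853 ≈ 3098, ∠ = arctan(2987/822) ≈ 74.61°
pole (s+250): 250 + j2987 → |·| = √(250²+2987²) = √8984669 ≈ 2997.4, ∠ = arctan(2987/250) ≈ 85.22°
∠H = 74.61° − 85.22° = -10.61°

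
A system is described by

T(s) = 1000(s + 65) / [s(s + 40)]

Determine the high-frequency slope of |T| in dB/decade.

-20 dB/decade

Each pole contributes −20 dB/decade at high frequency; each zero contributes +20 dB/decade.
Net: 1 zero(s) − 2 pole(s) → -20 dB/decade.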